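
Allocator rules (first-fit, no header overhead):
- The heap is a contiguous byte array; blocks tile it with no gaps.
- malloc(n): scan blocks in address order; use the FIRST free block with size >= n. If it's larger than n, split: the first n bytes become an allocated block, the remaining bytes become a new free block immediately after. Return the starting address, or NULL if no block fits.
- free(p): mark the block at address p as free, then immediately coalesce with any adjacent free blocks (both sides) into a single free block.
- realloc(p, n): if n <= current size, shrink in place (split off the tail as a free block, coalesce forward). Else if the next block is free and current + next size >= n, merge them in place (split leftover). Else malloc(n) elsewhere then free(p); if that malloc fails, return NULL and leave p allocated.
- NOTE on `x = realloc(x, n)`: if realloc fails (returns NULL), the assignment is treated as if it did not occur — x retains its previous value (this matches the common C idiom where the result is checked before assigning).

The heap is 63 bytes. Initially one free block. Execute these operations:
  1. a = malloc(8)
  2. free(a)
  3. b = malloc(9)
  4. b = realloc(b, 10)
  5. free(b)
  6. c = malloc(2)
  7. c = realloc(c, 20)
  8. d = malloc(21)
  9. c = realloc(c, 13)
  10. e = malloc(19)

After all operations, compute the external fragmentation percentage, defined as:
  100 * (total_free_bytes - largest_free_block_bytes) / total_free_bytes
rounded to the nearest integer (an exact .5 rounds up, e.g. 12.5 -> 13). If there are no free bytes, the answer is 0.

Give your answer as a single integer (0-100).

Answer: 30

Derivation:
Op 1: a = malloc(8) -> a = 0; heap: [0-7 ALLOC][8-62 FREE]
Op 2: free(a) -> (freed a); heap: [0-62 FREE]
Op 3: b = malloc(9) -> b = 0; heap: [0-8 ALLOC][9-62 FREE]
Op 4: b = realloc(b, 10) -> b = 0; heap: [0-9 ALLOC][10-62 FREE]
Op 5: free(b) -> (freed b); heap: [0-62 FREE]
Op 6: c = malloc(2) -> c = 0; heap: [0-1 ALLOC][2-62 FREE]
Op 7: c = realloc(c, 20) -> c = 0; heap: [0-19 ALLOC][20-62 FREE]
Op 8: d = malloc(21) -> d = 20; heap: [0-19 ALLOC][20-40 ALLOC][41-62 FREE]
Op 9: c = realloc(c, 13) -> c = 0; heap: [0-12 ALLOC][13-19 FREE][20-40 ALLOC][41-62 FREE]
Op 10: e = malloc(19) -> e = 41; heap: [0-12 ALLOC][13-19 FREE][20-40 ALLOC][41-59 ALLOC][60-62 FREE]
Free blocks: [7 3] total_free=10 largest=7 -> 100*(10-7)/10 = 300/10 = 30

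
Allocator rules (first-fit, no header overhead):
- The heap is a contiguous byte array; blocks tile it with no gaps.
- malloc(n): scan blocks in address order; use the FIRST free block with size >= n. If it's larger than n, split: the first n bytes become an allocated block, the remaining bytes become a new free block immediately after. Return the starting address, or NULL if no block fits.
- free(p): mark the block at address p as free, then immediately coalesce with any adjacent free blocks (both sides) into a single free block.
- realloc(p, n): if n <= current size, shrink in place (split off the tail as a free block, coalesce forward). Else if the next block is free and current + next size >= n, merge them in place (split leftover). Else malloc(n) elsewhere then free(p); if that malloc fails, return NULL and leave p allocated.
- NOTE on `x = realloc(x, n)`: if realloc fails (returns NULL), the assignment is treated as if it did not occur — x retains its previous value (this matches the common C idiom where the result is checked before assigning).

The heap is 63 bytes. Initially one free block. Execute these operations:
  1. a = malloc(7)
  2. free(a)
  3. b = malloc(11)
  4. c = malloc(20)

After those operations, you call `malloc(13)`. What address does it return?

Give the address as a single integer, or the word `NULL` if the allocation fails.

Op 1: a = malloc(7) -> a = 0; heap: [0-6 ALLOC][7-62 FREE]
Op 2: free(a) -> (freed a); heap: [0-62 FREE]
Op 3: b = malloc(11) -> b = 0; heap: [0-10 ALLOC][11-62 FREE]
Op 4: c = malloc(20) -> c = 11; heap: [0-10 ALLOC][11-30 ALLOC][31-62 FREE]
malloc(13): first-fit scan over [0-10 ALLOC][11-30 ALLOC][31-62 FREE] -> 31

Answer: 31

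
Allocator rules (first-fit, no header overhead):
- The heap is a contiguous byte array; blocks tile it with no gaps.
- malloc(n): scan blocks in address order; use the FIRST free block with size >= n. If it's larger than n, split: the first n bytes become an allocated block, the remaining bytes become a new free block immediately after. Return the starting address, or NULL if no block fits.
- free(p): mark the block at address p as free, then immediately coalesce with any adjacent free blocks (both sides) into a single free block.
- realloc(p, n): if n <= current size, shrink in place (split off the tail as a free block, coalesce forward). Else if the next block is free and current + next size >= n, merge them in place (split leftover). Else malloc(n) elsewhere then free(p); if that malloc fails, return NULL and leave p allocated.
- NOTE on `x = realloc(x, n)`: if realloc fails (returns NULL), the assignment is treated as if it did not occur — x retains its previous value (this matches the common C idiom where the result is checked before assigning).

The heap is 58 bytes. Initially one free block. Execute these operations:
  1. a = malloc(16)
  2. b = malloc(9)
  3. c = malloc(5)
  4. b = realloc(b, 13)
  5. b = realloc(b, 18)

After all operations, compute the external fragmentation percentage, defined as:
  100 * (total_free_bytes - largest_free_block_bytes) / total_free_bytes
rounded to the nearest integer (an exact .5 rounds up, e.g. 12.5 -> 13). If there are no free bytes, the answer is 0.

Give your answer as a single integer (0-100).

Op 1: a = malloc(16) -> a = 0; heap: [0-15 ALLOC][16-57 FREE]
Op 2: b = malloc(9) -> b = 16; heap: [0-15 ALLOC][16-24 ALLOC][25-57 FREE]
Op 3: c = malloc(5) -> c = 25; heap: [0-15 ALLOC][16-24 ALLOC][25-29 ALLOC][30-57 FREE]
Op 4: b = realloc(b, 13) -> b = 30; heap: [0-15 ALLOC][16-24 FREE][25-29 ALLOC][30-42 ALLOC][43-57 FREE]
Op 5: b = realloc(b, 18) -> b = 30; heap: [0-15 ALLOC][16-24 FREE][25-29 ALLOC][30-47 ALLOC][48-57 FREE]
Free blocks: [9 10] total_free=19 largest=10 -> 100*(19-10)/19 = 900/19 ≈ 47.368 -> rounds to 47

Answer: 47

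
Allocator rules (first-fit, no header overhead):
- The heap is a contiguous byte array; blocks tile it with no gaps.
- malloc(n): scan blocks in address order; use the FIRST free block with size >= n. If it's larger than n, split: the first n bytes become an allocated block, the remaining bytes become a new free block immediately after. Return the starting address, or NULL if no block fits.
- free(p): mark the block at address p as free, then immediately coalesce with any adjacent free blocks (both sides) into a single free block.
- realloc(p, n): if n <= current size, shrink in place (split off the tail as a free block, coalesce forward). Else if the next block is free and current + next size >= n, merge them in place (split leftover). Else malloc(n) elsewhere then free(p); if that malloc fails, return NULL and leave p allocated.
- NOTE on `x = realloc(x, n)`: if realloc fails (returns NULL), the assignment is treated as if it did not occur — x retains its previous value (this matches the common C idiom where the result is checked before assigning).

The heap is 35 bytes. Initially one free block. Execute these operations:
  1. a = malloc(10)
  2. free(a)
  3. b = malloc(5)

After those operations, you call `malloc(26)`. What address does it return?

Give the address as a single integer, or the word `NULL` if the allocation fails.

Op 1: a = malloc(10) -> a = 0; heap: [0-9 ALLOC][10-34 FREE]
Op 2: free(a) -> (freed a); heap: [0-34 FREE]
Op 3: b = malloc(5) -> b = 0; heap: [0-4 ALLOC][5-34 FREE]
malloc(26): first-fit scan over [0-4 ALLOC][5-34 FREE] -> 5

Answer: 5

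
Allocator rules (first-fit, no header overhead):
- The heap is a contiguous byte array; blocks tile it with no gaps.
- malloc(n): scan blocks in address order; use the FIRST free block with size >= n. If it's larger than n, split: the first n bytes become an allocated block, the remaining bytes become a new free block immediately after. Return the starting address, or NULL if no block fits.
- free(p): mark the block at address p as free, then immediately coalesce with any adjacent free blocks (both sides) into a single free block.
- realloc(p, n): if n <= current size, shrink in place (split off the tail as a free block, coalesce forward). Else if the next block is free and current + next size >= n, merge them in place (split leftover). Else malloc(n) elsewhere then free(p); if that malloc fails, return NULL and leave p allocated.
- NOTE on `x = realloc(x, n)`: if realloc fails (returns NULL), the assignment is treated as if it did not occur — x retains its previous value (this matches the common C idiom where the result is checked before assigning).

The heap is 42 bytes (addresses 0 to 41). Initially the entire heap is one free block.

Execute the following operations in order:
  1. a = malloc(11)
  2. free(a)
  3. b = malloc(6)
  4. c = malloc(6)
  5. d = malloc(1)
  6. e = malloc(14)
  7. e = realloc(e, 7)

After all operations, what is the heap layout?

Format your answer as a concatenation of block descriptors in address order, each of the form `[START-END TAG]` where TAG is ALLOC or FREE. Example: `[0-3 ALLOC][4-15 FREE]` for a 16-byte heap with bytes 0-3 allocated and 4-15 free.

Answer: [0-5 ALLOC][6-11 ALLOC][12-12 ALLOC][13-19 ALLOC][20-41 FREE]

Derivation:
Op 1: a = malloc(11) -> a = 0; heap: [0-10 ALLOC][11-41 FREE]
Op 2: free(a) -> (freed a); heap: [0-41 FREE]
Op 3: b = malloc(6) -> b = 0; heap: [0-5 ALLOC][6-41 FREE]
Op 4: c = malloc(6) -> c = 6; heap: [0-5 ALLOC][6-11 ALLOC][12-41 FREE]
Op 5: d = malloc(1) -> d = 12; heap: [0-5 ALLOC][6-11 ALLOC][12-12 ALLOC][13-41 FREE]
Op 6: e = malloc(14) -> e = 13; heap: [0-5 ALLOC][6-11 ALLOC][12-12 ALLOC][13-26 ALLOC][27-41 FREE]
Op 7: e = realloc(e, 7) -> e = 13; heap: [0-5 ALLOC][6-11 ALLOC][12-12 ALLOC][13-19 ALLOC][20-41 FREE]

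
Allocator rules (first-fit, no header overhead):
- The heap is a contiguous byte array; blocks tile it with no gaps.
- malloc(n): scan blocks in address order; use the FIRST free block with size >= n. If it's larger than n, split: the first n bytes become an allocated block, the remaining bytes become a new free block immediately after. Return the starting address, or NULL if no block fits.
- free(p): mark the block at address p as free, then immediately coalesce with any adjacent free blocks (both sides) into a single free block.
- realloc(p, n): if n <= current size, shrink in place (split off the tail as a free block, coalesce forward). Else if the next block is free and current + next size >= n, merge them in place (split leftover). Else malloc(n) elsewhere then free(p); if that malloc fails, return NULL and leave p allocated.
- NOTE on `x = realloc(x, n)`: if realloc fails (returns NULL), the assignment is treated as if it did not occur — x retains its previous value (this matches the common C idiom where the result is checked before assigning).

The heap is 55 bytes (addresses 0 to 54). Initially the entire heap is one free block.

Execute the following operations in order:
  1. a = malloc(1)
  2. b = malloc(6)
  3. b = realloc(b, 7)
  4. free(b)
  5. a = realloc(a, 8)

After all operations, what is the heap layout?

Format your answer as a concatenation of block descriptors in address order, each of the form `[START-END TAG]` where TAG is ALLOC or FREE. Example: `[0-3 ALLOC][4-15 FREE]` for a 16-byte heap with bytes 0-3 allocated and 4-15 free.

Answer: [0-7 ALLOC][8-54 FREE]

Derivation:
Op 1: a = malloc(1) -> a = 0; heap: [0-0 ALLOC][1-54 FREE]
Op 2: b = malloc(6) -> b = 1; heap: [0-0 ALLOC][1-6 ALLOC][7-54 FREE]
Op 3: b = realloc(b, 7) -> b = 1; heap: [0-0 ALLOC][1-7 ALLOC][8-54 FREE]
Op 4: free(b) -> (freed b); heap: [0-0 ALLOC][1-54 FREE]
Op 5: a = realloc(a, 8) -> a = 0; heap: [0-7 ALLOC][8-54 FREE]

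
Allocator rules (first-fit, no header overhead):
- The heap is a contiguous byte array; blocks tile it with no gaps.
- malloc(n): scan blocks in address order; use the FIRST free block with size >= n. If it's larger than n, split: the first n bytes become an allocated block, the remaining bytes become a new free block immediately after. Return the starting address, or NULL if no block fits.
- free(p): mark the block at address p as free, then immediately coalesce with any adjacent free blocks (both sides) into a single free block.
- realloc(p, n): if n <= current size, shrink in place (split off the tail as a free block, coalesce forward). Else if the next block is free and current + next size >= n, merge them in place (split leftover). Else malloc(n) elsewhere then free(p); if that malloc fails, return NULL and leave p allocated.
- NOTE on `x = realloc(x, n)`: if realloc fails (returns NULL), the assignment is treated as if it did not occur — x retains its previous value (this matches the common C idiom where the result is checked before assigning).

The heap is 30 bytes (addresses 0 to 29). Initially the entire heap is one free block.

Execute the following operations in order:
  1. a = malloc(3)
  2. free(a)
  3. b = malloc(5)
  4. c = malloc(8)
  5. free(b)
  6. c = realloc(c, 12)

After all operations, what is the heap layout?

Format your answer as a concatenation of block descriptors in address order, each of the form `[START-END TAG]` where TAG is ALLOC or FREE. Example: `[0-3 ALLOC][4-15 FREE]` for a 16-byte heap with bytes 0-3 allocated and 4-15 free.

Answer: [0-4 FREE][5-16 ALLOC][17-29 FREE]

Derivation:
Op 1: a = malloc(3) -> a = 0; heap: [0-2 ALLOC][3-29 FREE]
Op 2: free(a) -> (freed a); heap: [0-29 FREE]
Op 3: b = malloc(5) -> b = 0; heap: [0-4 ALLOC][5-29 FREE]
Op 4: c = malloc(8) -> c = 5; heap: [0-4 ALLOC][5-12 ALLOC][13-29 FREE]
Op 5: free(b) -> (freed b); heap: [0-4 FREE][5-12 ALLOC][13-29 FREE]
Op 6: c = realloc(c, 12) -> c = 5; heap: [0-4 FREE][5-16 ALLOC][17-29 FREE]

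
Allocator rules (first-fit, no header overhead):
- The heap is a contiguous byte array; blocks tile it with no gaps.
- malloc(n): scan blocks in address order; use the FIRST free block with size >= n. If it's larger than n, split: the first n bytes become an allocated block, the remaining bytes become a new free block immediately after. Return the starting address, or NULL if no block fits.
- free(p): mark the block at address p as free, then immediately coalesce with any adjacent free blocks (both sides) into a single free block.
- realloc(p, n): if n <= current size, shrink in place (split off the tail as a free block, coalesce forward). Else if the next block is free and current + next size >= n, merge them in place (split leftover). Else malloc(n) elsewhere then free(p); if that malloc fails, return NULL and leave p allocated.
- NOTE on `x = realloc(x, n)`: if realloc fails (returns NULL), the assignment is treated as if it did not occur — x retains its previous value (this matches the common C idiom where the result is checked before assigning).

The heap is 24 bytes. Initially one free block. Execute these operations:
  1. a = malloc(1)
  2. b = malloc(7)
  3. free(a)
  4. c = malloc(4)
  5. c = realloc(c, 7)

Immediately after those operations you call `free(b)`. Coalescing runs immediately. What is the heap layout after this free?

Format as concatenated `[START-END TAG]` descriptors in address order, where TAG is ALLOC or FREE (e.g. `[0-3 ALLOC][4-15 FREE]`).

Answer: [0-7 FREE][8-14 ALLOC][15-23 FREE]

Derivation:
Op 1: a = malloc(1) -> a = 0; heap: [0-0 ALLOC][1-23 FREE]
Op 2: b = malloc(7) -> b = 1; heap: [0-0 ALLOC][1-7 ALLOC][8-23 FREE]
Op 3: free(a) -> (freed a); heap: [0-0 FREE][1-7 ALLOC][8-23 FREE]
Op 4: c = malloc(4) -> c = 8; heap: [0-0 FREE][1-7 ALLOC][8-11 ALLOC][12-23 FREE]
Op 5: c = realloc(c, 7) -> c = 8; heap: [0-0 FREE][1-7 ALLOC][8-14 ALLOC][15-23 FREE]
free(b): b = 1 -> block [1-7 ALLOC]; mark free, coalesce with adjacent free neighbors -> [0-7 FREE][8-14 ALLOC][15-23 FREE]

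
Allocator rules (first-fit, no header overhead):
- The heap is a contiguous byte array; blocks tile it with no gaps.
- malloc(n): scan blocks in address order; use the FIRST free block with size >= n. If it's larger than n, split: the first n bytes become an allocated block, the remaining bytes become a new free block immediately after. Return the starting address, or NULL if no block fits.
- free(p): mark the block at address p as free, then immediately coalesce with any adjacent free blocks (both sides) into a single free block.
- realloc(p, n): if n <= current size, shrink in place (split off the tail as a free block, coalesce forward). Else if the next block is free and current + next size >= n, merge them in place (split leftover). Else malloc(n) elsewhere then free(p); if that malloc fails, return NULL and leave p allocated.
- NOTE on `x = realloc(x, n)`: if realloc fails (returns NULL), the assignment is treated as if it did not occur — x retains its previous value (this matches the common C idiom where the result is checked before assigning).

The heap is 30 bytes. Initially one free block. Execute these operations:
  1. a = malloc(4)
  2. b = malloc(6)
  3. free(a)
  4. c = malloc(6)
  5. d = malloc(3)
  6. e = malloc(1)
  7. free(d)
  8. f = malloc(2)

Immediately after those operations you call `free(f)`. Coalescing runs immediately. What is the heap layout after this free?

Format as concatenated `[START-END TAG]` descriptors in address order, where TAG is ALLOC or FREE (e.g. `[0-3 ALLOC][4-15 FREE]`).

Answer: [0-2 FREE][3-3 ALLOC][4-9 ALLOC][10-15 ALLOC][16-29 FREE]

Derivation:
Op 1: a = malloc(4) -> a = 0; heap: [0-3 ALLOC][4-29 FREE]
Op 2: b = malloc(6) -> b = 4; heap: [0-3 ALLOC][4-9 ALLOC][10-29 FREE]
Op 3: free(a) -> (freed a); heap: [0-3 FREE][4-9 ALLOC][10-29 FREE]
Op 4: c = malloc(6) -> c = 10; heap: [0-3 FREE][4-9 ALLOC][10-15 ALLOC][16-29 FREE]
Op 5: d = malloc(3) -> d = 0; heap: [0-2 ALLOC][3-3 FREE][4-9 ALLOC][10-15 ALLOC][16-29 FREE]
Op 6: e = malloc(1) -> e = 3; heap: [0-2 ALLOC][3-3 ALLOC][4-9 ALLOC][10-15 ALLOC][16-29 FREE]
Op 7: free(d) -> (freed d); heap: [0-2 FREE][3-3 ALLOC][4-9 ALLOC][10-15 ALLOC][16-29 FREE]
Op 8: f = malloc(2) -> f = 0; heap: [0-1 ALLOC][2-2 FREE][3-3 ALLOC][4-9 ALLOC][10-15 ALLOC][16-29 FREE]
free(f): f = 0 -> block [0-1 ALLOC]; mark free, coalesce with adjacent free neighbors -> [0-2 FREE][3-3 ALLOC][4-9 ALLOC][10-15 ALLOC][16-29 FREE]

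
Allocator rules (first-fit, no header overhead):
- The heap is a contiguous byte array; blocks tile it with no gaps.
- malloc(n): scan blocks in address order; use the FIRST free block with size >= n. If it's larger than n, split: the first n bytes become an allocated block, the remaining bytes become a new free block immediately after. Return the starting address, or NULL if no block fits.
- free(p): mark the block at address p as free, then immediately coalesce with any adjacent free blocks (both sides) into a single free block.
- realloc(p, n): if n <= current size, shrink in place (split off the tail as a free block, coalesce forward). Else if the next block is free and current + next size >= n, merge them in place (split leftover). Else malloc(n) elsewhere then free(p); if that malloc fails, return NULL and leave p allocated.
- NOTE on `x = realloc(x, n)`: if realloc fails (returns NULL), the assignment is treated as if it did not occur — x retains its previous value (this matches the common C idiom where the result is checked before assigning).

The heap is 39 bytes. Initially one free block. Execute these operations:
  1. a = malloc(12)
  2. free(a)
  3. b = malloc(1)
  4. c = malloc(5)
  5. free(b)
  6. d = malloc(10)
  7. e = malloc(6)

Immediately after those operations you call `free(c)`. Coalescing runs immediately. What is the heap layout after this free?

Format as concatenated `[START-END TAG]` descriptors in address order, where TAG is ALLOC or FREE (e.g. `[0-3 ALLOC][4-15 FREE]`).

Answer: [0-5 FREE][6-15 ALLOC][16-21 ALLOC][22-38 FREE]

Derivation:
Op 1: a = malloc(12) -> a = 0; heap: [0-11 ALLOC][12-38 FREE]
Op 2: free(a) -> (freed a); heap: [0-38 FREE]
Op 3: b = malloc(1) -> b = 0; heap: [0-0 ALLOC][1-38 FREE]
Op 4: c = malloc(5) -> c = 1; heap: [0-0 ALLOC][1-5 ALLOC][6-38 FREE]
Op 5: free(b) -> (freed b); heap: [0-0 FREE][1-5 ALLOC][6-38 FREE]
Op 6: d = malloc(10) -> d = 6; heap: [0-0 FREE][1-5 ALLOC][6-15 ALLOC][16-38 FREE]
Op 7: e = malloc(6) -> e = 16; heap: [0-0 FREE][1-5 ALLOC][6-15 ALLOC][16-21 ALLOC][22-38 FREE]
free(c): c = 1 -> block [1-5 ALLOC]; mark free, coalesce with adjacent free neighbors -> [0-5 FREE][6-15 ALLOC][16-21 ALLOC][22-38 FREE]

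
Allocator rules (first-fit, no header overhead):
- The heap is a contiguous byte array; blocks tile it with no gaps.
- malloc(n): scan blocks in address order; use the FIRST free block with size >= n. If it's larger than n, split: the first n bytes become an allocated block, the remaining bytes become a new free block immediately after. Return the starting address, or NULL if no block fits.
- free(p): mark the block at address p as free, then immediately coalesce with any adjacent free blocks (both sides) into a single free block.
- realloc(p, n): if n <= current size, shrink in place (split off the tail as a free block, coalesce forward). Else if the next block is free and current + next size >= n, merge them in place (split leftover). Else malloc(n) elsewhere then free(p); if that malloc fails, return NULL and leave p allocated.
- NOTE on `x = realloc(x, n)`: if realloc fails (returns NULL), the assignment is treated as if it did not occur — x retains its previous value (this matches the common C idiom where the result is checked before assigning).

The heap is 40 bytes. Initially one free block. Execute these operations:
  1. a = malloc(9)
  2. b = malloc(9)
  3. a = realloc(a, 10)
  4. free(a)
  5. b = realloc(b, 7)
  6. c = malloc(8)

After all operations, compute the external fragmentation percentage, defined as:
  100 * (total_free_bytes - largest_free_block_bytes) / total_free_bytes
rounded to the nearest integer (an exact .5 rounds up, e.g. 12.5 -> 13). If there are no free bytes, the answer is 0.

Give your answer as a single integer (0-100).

Op 1: a = malloc(9) -> a = 0; heap: [0-8 ALLOC][9-39 FREE]
Op 2: b = malloc(9) -> b = 9; heap: [0-8 ALLOC][9-17 ALLOC][18-39 FREE]
Op 3: a = realloc(a, 10) -> a = 18; heap: [0-8 FREE][9-17 ALLOC][18-27 ALLOC][28-39 FREE]
Op 4: free(a) -> (freed a); heap: [0-8 FREE][9-17 ALLOC][18-39 FREE]
Op 5: b = realloc(b, 7) -> b = 9; heap: [0-8 FREE][9-15 ALLOC][16-39 FREE]
Op 6: c = malloc(8) -> c = 0; heap: [0-7 ALLOC][8-8 FREE][9-15 ALLOC][16-39 FREE]
Free blocks: [1 24] total_free=25 largest=24 -> 100*(25-24)/25 = 100/25 = 4

Answer: 4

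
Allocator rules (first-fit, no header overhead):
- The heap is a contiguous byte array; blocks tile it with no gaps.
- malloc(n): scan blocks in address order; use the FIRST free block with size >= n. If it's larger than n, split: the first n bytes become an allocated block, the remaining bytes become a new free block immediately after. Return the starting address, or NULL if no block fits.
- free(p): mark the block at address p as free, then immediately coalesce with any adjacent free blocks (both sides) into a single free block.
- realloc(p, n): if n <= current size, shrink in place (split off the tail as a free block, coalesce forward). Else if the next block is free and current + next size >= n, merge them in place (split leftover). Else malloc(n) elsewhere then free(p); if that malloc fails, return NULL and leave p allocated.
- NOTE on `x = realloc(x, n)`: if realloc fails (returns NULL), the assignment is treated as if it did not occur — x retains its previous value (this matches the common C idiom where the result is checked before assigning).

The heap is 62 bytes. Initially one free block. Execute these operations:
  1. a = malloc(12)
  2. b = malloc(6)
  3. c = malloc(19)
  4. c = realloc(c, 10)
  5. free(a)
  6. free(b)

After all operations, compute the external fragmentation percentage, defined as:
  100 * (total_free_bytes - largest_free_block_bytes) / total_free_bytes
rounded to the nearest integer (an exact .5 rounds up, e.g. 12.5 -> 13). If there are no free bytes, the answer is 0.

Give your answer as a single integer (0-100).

Op 1: a = malloc(12) -> a = 0; heap: [0-11 ALLOC][12-61 FREE]
Op 2: b = malloc(6) -> b = 12; heap: [0-11 ALLOC][12-17 ALLOC][18-61 FREE]
Op 3: c = malloc(19) -> c = 18; heap: [0-11 ALLOC][12-17 ALLOC][18-36 ALLOC][37-61 FREE]
Op 4: c = realloc(c, 10) -> c = 18; heap: [0-11 ALLOC][12-17 ALLOC][18-27 ALLOC][28-61 FREE]
Op 5: free(a) -> (freed a); heap: [0-11 FREE][12-17 ALLOC][18-27 ALLOC][28-61 FREE]
Op 6: free(b) -> (freed b); heap: [0-17 FREE][18-27 ALLOC][28-61 FREE]
Free blocks: [18 34] total_free=52 largest=34 -> 100*(52-34)/52 = 1800/52 ≈ 34.615 -> rounds to 35

Answer: 35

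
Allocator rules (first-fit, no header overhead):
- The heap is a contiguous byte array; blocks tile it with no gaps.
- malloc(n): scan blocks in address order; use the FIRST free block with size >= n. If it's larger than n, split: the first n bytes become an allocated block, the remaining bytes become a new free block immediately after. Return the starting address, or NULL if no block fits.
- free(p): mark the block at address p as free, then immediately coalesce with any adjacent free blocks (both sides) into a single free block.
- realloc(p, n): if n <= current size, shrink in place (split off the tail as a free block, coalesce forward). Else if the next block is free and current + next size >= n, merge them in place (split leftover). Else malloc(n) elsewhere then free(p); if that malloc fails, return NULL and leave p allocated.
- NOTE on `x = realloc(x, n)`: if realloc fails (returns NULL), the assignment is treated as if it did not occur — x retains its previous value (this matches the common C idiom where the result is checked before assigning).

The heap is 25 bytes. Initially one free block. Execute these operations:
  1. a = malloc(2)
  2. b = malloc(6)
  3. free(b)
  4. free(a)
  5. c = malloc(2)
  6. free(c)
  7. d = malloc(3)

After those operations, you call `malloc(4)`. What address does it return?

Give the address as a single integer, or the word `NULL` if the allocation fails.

Answer: 3

Derivation:
Op 1: a = malloc(2) -> a = 0; heap: [0-1 ALLOC][2-24 FREE]
Op 2: b = malloc(6) -> b = 2; heap: [0-1 ALLOC][2-7 ALLOC][8-24 FREE]
Op 3: free(b) -> (freed b); heap: [0-1 ALLOC][2-24 FREE]
Op 4: free(a) -> (freed a); heap: [0-24 FREE]
Op 5: c = malloc(2) -> c = 0; heap: [0-1 ALLOC][2-24 FREE]
Op 6: free(c) -> (freed c); heap: [0-24 FREE]
Op 7: d = malloc(3) -> d = 0; heap: [0-2 ALLOC][3-24 FREE]
malloc(4): first-fit scan over [0-2 ALLOC][3-24 FREE] -> 3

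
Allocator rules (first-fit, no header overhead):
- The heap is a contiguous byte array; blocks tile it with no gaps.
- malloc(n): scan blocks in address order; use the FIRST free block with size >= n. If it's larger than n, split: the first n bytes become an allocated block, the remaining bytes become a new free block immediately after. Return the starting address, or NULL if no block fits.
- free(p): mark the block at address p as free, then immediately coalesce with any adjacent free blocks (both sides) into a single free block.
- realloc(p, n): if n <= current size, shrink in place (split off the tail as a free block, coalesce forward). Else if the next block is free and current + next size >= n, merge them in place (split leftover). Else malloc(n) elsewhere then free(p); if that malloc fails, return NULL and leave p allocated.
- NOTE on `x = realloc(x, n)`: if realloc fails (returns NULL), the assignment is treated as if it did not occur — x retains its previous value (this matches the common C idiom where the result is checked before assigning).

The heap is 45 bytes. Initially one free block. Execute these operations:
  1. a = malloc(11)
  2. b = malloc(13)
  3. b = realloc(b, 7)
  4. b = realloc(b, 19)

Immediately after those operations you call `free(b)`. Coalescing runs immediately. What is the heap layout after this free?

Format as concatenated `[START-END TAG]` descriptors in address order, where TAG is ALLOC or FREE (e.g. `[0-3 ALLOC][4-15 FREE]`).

Op 1: a = malloc(11) -> a = 0; heap: [0-10 ALLOC][11-44 FREE]
Op 2: b = malloc(13) -> b = 11; heap: [0-10 ALLOC][11-23 ALLOC][24-44 FREE]
Op 3: b = realloc(b, 7) -> b = 11; heap: [0-10 ALLOC][11-17 ALLOC][18-44 FREE]
Op 4: b = realloc(b, 19) -> b = 11; heap: [0-10 ALLOC][11-29 ALLOC][30-44 FREE]
free(b): b = 11 -> block [11-29 ALLOC]; mark free, coalesce with adjacent free neighbors -> [0-10 ALLOC][11-44 FREE]

Answer: [0-10 ALLOC][11-44 FREE]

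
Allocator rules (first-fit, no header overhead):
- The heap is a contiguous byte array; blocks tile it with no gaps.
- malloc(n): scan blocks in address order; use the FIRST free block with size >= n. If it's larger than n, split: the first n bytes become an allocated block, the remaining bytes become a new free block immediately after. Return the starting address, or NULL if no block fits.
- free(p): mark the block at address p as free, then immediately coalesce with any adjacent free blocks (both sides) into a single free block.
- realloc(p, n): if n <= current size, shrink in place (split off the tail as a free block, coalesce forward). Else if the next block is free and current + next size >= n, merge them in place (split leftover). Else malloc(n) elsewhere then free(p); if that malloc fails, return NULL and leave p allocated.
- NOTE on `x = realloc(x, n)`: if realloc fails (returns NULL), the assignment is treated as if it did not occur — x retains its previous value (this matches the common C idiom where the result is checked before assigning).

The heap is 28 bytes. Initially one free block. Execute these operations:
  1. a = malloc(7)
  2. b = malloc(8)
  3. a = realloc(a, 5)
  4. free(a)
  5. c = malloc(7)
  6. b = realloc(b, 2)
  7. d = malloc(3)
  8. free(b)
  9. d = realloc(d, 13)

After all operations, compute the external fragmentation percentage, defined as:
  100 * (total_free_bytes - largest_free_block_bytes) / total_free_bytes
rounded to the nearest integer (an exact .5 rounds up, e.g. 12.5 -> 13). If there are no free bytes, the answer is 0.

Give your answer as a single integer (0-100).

Answer: 25

Derivation:
Op 1: a = malloc(7) -> a = 0; heap: [0-6 ALLOC][7-27 FREE]
Op 2: b = malloc(8) -> b = 7; heap: [0-6 ALLOC][7-14 ALLOC][15-27 FREE]
Op 3: a = realloc(a, 5) -> a = 0; heap: [0-4 ALLOC][5-6 FREE][7-14 ALLOC][15-27 FREE]
Op 4: free(a) -> (freed a); heap: [0-6 FREE][7-14 ALLOC][15-27 FREE]
Op 5: c = malloc(7) -> c = 0; heap: [0-6 ALLOC][7-14 ALLOC][15-27 FREE]
Op 6: b = realloc(b, 2) -> b = 7; heap: [0-6 ALLOC][7-8 ALLOC][9-27 FREE]
Op 7: d = malloc(3) -> d = 9; heap: [0-6 ALLOC][7-8 ALLOC][9-11 ALLOC][12-27 FREE]
Op 8: free(b) -> (freed b); heap: [0-6 ALLOC][7-8 FREE][9-11 ALLOC][12-27 FREE]
Op 9: d = realloc(d, 13) -> d = 9; heap: [0-6 ALLOC][7-8 FREE][9-21 ALLOC][22-27 FREE]
Free blocks: [2 6] total_free=8 largest=6 -> 100*(8-6)/8 = 200/8 = 25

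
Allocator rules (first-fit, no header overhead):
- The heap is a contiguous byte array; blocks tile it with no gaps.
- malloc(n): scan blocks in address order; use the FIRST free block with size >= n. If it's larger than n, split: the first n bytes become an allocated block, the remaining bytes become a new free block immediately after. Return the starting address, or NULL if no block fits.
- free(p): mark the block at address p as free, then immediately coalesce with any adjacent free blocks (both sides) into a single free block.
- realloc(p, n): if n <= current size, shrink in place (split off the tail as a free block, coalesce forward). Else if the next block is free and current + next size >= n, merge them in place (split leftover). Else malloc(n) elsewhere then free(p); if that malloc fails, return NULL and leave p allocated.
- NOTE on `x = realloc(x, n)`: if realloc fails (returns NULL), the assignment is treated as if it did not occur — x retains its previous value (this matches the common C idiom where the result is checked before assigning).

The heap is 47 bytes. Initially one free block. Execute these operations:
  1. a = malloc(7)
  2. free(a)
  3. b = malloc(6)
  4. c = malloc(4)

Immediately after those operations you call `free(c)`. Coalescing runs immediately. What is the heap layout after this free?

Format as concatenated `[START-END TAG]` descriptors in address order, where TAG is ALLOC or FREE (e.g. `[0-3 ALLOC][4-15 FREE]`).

Answer: [0-5 ALLOC][6-46 FREE]

Derivation:
Op 1: a = malloc(7) -> a = 0; heap: [0-6 ALLOC][7-46 FREE]
Op 2: free(a) -> (freed a); heap: [0-46 FREE]
Op 3: b = malloc(6) -> b = 0; heap: [0-5 ALLOC][6-46 FREE]
Op 4: c = malloc(4) -> c = 6; heap: [0-5 ALLOC][6-9 ALLOC][10-46 FREE]
free(c): c = 6 -> block [6-9 ALLOC]; mark free, coalesce with adjacent free neighbors -> [0-5 ALLOC][6-46 FREE]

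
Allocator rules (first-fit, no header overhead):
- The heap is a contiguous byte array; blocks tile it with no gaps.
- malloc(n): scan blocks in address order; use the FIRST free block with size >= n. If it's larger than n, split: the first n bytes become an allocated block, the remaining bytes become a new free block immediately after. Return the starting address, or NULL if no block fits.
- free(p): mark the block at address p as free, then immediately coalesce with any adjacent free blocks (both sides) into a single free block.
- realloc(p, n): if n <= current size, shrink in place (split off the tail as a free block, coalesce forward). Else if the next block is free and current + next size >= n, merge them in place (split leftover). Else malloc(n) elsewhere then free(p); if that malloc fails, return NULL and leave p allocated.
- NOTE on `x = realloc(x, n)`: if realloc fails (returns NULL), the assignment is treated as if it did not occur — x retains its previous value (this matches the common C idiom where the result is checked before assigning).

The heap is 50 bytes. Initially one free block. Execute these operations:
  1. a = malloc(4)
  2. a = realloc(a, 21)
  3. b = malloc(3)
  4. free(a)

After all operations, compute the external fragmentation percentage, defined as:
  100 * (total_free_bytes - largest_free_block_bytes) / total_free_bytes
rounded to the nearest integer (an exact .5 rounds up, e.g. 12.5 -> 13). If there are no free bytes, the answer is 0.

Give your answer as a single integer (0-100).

Answer: 45

Derivation:
Op 1: a = malloc(4) -> a = 0; heap: [0-3 ALLOC][4-49 FREE]
Op 2: a = realloc(a, 21) -> a = 0; heap: [0-20 ALLOC][21-49 FREE]
Op 3: b = malloc(3) -> b = 21; heap: [0-20 ALLOC][21-23 ALLOC][24-49 FREE]
Op 4: free(a) -> (freed a); heap: [0-20 FREE][21-23 ALLOC][24-49 FREE]
Free blocks: [21 26] total_free=47 largest=26 -> 100*(47-26)/47 = 2100/47 ≈ 44.681 -> rounds to 45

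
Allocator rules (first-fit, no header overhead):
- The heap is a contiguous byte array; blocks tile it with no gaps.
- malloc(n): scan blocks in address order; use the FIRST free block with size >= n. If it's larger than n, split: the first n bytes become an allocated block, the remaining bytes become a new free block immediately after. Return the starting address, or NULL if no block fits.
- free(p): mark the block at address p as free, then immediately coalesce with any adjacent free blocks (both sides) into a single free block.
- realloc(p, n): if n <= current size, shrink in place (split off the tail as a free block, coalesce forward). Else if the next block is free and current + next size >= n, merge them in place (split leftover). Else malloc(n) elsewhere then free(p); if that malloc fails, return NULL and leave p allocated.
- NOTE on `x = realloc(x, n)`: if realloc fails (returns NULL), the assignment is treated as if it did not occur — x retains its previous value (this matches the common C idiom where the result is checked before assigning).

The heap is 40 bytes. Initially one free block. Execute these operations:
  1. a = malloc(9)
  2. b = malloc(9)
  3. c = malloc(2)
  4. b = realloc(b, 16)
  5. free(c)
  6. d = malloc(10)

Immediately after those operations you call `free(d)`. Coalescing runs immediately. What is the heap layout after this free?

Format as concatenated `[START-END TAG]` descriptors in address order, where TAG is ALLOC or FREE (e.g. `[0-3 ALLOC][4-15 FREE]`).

Answer: [0-8 ALLOC][9-19 FREE][20-35 ALLOC][36-39 FREE]

Derivation:
Op 1: a = malloc(9) -> a = 0; heap: [0-8 ALLOC][9-39 FREE]
Op 2: b = malloc(9) -> b = 9; heap: [0-8 ALLOC][9-17 ALLOC][18-39 FREE]
Op 3: c = malloc(2) -> c = 18; heap: [0-8 ALLOC][9-17 ALLOC][18-19 ALLOC][20-39 FREE]
Op 4: b = realloc(b, 16) -> b = 20; heap: [0-8 ALLOC][9-17 FREE][18-19 ALLOC][20-35 ALLOC][36-39 FREE]
Op 5: free(c) -> (freed c); heap: [0-8 ALLOC][9-19 FREE][20-35 ALLOC][36-39 FREE]
Op 6: d = malloc(10) -> d = 9; heap: [0-8 ALLOC][9-18 ALLOC][19-19 FREE][20-35 ALLOC][36-39 FREE]
free(d): d = 9 -> block [9-18 ALLOC]; mark free, coalesce with adjacent free neighbors -> [0-8 ALLOC][9-19 FREE][20-35 ALLOC][36-39 FREE]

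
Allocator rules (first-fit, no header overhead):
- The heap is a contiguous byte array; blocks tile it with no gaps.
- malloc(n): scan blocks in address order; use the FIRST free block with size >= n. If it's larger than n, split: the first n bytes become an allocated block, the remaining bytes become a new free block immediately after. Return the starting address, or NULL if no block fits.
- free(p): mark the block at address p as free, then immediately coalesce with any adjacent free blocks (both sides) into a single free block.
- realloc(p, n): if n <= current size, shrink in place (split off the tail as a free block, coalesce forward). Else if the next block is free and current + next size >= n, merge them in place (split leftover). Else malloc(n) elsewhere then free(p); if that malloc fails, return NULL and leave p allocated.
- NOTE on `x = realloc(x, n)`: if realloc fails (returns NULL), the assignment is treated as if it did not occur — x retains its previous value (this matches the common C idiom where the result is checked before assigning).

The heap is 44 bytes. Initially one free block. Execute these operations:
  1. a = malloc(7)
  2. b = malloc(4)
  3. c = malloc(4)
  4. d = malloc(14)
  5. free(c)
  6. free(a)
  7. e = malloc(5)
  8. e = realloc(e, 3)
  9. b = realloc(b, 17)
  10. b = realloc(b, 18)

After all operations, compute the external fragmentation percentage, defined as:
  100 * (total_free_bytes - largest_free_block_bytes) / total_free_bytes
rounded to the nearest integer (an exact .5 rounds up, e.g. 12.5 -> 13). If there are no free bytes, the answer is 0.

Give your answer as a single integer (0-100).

Answer: 35

Derivation:
Op 1: a = malloc(7) -> a = 0; heap: [0-6 ALLOC][7-43 FREE]
Op 2: b = malloc(4) -> b = 7; heap: [0-6 ALLOC][7-10 ALLOC][11-43 FREE]
Op 3: c = malloc(4) -> c = 11; heap: [0-6 ALLOC][7-10 ALLOC][11-14 ALLOC][15-43 FREE]
Op 4: d = malloc(14) -> d = 15; heap: [0-6 ALLOC][7-10 ALLOC][11-14 ALLOC][15-28 ALLOC][29-43 FREE]
Op 5: free(c) -> (freed c); heap: [0-6 ALLOC][7-10 ALLOC][11-14 FREE][15-28 ALLOC][29-43 FREE]
Op 6: free(a) -> (freed a); heap: [0-6 FREE][7-10 ALLOC][11-14 FREE][15-28 ALLOC][29-43 FREE]
Op 7: e = malloc(5) -> e = 0; heap: [0-4 ALLOC][5-6 FREE][7-10 ALLOC][11-14 FREE][15-28 ALLOC][29-43 FREE]
Op 8: e = realloc(e, 3) -> e = 0; heap: [0-2 ALLOC][3-6 FREE][7-10 ALLOC][11-14 FREE][15-28 ALLOC][29-43 FREE]
Op 9: b = realloc(b, 17) -> NULL (b unchanged); heap: [0-2 ALLOC][3-6 FREE][7-10 ALLOC][11-14 FREE][15-28 ALLOC][29-43 FREE]
Op 10: b = realloc(b, 18) -> NULL (b unchanged); heap: [0-2 ALLOC][3-6 FREE][7-10 ALLOC][11-14 FREE][15-28 ALLOC][29-43 FREE]
Free blocks: [4 4 15] total_free=23 largest=15 -> 100*(23-15)/23 = 800/23 ≈ 34.783 -> rounds to 35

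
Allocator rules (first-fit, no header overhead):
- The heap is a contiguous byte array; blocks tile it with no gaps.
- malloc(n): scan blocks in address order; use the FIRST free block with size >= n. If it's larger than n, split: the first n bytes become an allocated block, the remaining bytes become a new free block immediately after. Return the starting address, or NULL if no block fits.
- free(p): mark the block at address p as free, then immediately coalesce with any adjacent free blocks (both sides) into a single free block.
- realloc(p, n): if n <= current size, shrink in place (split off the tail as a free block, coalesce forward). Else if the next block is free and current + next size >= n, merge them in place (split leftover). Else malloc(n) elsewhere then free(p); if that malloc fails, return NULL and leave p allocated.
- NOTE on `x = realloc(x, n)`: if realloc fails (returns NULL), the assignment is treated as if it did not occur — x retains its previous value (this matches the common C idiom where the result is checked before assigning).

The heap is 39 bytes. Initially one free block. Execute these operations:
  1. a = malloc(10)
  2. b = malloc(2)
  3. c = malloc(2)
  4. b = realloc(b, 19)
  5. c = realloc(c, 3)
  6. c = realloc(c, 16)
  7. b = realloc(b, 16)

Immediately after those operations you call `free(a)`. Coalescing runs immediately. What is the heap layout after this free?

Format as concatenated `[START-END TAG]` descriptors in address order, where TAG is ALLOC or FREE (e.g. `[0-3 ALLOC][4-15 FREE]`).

Answer: [0-13 FREE][14-29 ALLOC][30-32 FREE][33-35 ALLOC][36-38 FREE]

Derivation:
Op 1: a = malloc(10) -> a = 0; heap: [0-9 ALLOC][10-38 FREE]
Op 2: b = malloc(2) -> b = 10; heap: [0-9 ALLOC][10-11 ALLOC][12-38 FREE]
Op 3: c = malloc(2) -> c = 12; heap: [0-9 ALLOC][10-11 ALLOC][12-13 ALLOC][14-38 FREE]
Op 4: b = realloc(b, 19) -> b = 14; heap: [0-9 ALLOC][10-11 FREE][12-13 ALLOC][14-32 ALLOC][33-38 FREE]
Op 5: c = realloc(c, 3) -> c = 33; heap: [0-9 ALLOC][10-13 FREE][14-32 ALLOC][33-35 ALLOC][36-38 FREE]
Op 6: c = realloc(c, 16) -> NULL (c unchanged); heap: [0-9 ALLOC][10-13 FREE][14-32 ALLOC][33-35 ALLOC][36-38 FREE]
Op 7: b = realloc(b, 16) -> b = 14; heap: [0-9 ALLOC][10-13 FREE][14-29 ALLOC][30-32 FREE][33-35 ALLOC][36-38 FREE]
free(a): a = 0 -> block [0-9 ALLOC]; mark free, coalesce with adjacent free neighbors -> [0-13 FREE][14-29 ALLOC][30-32 FREE][33-35 ALLOC][36-38 FREE]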